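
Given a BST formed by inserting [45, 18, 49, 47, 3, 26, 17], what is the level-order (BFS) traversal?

Tree insertion order: [45, 18, 49, 47, 3, 26, 17]
Tree (level-order array): [45, 18, 49, 3, 26, 47, None, None, 17]
BFS from the root, enqueuing left then right child of each popped node:
  queue [45] -> pop 45, enqueue [18, 49], visited so far: [45]
  queue [18, 49] -> pop 18, enqueue [3, 26], visited so far: [45, 18]
  queue [49, 3, 26] -> pop 49, enqueue [47], visited so far: [45, 18, 49]
  queue [3, 26, 47] -> pop 3, enqueue [17], visited so far: [45, 18, 49, 3]
  queue [26, 47, 17] -> pop 26, enqueue [none], visited so far: [45, 18, 49, 3, 26]
  queue [47, 17] -> pop 47, enqueue [none], visited so far: [45, 18, 49, 3, 26, 47]
  queue [17] -> pop 17, enqueue [none], visited so far: [45, 18, 49, 3, 26, 47, 17]
Result: [45, 18, 49, 3, 26, 47, 17]


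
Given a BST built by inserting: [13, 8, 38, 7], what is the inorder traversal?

Tree insertion order: [13, 8, 38, 7]
Tree (level-order array): [13, 8, 38, 7]
Inorder traversal: [7, 8, 13, 38]


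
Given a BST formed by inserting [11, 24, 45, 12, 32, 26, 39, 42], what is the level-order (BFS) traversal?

Tree insertion order: [11, 24, 45, 12, 32, 26, 39, 42]
Tree (level-order array): [11, None, 24, 12, 45, None, None, 32, None, 26, 39, None, None, None, 42]
BFS from the root, enqueuing left then right child of each popped node:
  queue [11] -> pop 11, enqueue [24], visited so far: [11]
  queue [24] -> pop 24, enqueue [12, 45], visited so far: [11, 24]
  queue [12, 45] -> pop 12, enqueue [none], visited so far: [11, 24, 12]
  queue [45] -> pop 45, enqueue [32], visited so far: [11, 24, 12, 45]
  queue [32] -> pop 32, enqueue [26, 39], visited so far: [11, 24, 12, 45, 32]
  queue [26, 39] -> pop 26, enqueue [none], visited so far: [11, 24, 12, 45, 32, 26]
  queue [39] -> pop 39, enqueue [42], visited so far: [11, 24, 12, 45, 32, 26, 39]
  queue [42] -> pop 42, enqueue [none], visited so far: [11, 24, 12, 45, 32, 26, 39, 42]
Result: [11, 24, 12, 45, 32, 26, 39, 42]


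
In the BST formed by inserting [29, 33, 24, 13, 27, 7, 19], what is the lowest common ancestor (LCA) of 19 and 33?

Tree insertion order: [29, 33, 24, 13, 27, 7, 19]
Tree (level-order array): [29, 24, 33, 13, 27, None, None, 7, 19]
In a BST, the LCA of p=19, q=33 is the first node v on the
root-to-leaf path with p <= v <= q (go left if both < v, right if both > v).
Walk from root:
  at 29: 19 <= 29 <= 33, this is the LCA
LCA = 29


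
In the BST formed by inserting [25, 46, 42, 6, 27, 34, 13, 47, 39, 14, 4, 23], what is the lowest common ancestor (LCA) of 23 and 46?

Tree insertion order: [25, 46, 42, 6, 27, 34, 13, 47, 39, 14, 4, 23]
Tree (level-order array): [25, 6, 46, 4, 13, 42, 47, None, None, None, 14, 27, None, None, None, None, 23, None, 34, None, None, None, 39]
In a BST, the LCA of p=23, q=46 is the first node v on the
root-to-leaf path with p <= v <= q (go left if both < v, right if both > v).
Walk from root:
  at 25: 23 <= 25 <= 46, this is the LCA
LCA = 25


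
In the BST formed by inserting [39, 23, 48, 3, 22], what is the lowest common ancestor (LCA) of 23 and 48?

Tree insertion order: [39, 23, 48, 3, 22]
Tree (level-order array): [39, 23, 48, 3, None, None, None, None, 22]
In a BST, the LCA of p=23, q=48 is the first node v on the
root-to-leaf path with p <= v <= q (go left if both < v, right if both > v).
Walk from root:
  at 39: 23 <= 39 <= 48, this is the LCA
LCA = 39


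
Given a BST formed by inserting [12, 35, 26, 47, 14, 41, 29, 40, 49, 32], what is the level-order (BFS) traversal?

Tree insertion order: [12, 35, 26, 47, 14, 41, 29, 40, 49, 32]
Tree (level-order array): [12, None, 35, 26, 47, 14, 29, 41, 49, None, None, None, 32, 40]
BFS from the root, enqueuing left then right child of each popped node:
  queue [12] -> pop 12, enqueue [35], visited so far: [12]
  queue [35] -> pop 35, enqueue [26, 47], visited so far: [12, 35]
  queue [26, 47] -> pop 26, enqueue [14, 29], visited so far: [12, 35, 26]
  queue [47, 14, 29] -> pop 47, enqueue [41, 49], visited so far: [12, 35, 26, 47]
  queue [14, 29, 41, 49] -> pop 14, enqueue [none], visited so far: [12, 35, 26, 47, 14]
  queue [29, 41, 49] -> pop 29, enqueue [32], visited so far: [12, 35, 26, 47, 14, 29]
  queue [41, 49, 32] -> pop 41, enqueue [40], visited so far: [12, 35, 26, 47, 14, 29, 41]
  queue [49, 32, 40] -> pop 49, enqueue [none], visited so far: [12, 35, 26, 47, 14, 29, 41, 49]
  queue [32, 40] -> pop 32, enqueue [none], visited so far: [12, 35, 26, 47, 14, 29, 41, 49, 32]
  queue [40] -> pop 40, enqueue [none], visited so far: [12, 35, 26, 47, 14, 29, 41, 49, 32, 40]
Result: [12, 35, 26, 47, 14, 29, 41, 49, 32, 40]


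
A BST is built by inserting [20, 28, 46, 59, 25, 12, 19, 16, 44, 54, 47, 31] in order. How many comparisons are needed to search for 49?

Search path for 49: 20 -> 28 -> 46 -> 59 -> 54 -> 47
Found: False
Comparisons: 6


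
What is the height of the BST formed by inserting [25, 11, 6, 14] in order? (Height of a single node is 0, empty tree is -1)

Insertion order: [25, 11, 6, 14]
Tree (level-order array): [25, 11, None, 6, 14]
Compute height bottom-up (empty subtree = -1):
  height(6) = 1 + max(-1, -1) = 0
  height(14) = 1 + max(-1, -1) = 0
  height(11) = 1 + max(0, 0) = 1
  height(25) = 1 + max(1, -1) = 2
Height = 2


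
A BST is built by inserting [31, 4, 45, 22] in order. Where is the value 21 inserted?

Starting tree (level order): [31, 4, 45, None, 22]
Insertion path: 31 -> 4 -> 22
Result: insert 21 as left child of 22
Final tree (level order): [31, 4, 45, None, 22, None, None, 21]


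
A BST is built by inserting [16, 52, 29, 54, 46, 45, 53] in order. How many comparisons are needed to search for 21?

Search path for 21: 16 -> 52 -> 29
Found: False
Comparisons: 3


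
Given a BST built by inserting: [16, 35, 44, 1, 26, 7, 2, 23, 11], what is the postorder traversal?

Tree insertion order: [16, 35, 44, 1, 26, 7, 2, 23, 11]
Tree (level-order array): [16, 1, 35, None, 7, 26, 44, 2, 11, 23]
Postorder traversal: [2, 11, 7, 1, 23, 26, 44, 35, 16]


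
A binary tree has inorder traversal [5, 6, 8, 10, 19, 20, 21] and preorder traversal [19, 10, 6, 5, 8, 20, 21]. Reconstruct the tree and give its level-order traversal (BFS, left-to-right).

Inorder:  [5, 6, 8, 10, 19, 20, 21]
Preorder: [19, 10, 6, 5, 8, 20, 21]
Algorithm: preorder visits root first, so consume preorder in order;
for each root, split the current inorder slice at that value into
left-subtree inorder and right-subtree inorder, then recurse.
Recursive splits:
  root=19; inorder splits into left=[5, 6, 8, 10], right=[20, 21]
  root=10; inorder splits into left=[5, 6, 8], right=[]
  root=6; inorder splits into left=[5], right=[8]
  root=5; inorder splits into left=[], right=[]
  root=8; inorder splits into left=[], right=[]
  root=20; inorder splits into left=[], right=[21]
  root=21; inorder splits into left=[], right=[]
Reconstructed level-order: [19, 10, 20, 6, 21, 5, 8]


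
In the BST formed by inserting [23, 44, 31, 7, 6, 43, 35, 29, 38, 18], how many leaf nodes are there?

Tree built from: [23, 44, 31, 7, 6, 43, 35, 29, 38, 18]
Tree (level-order array): [23, 7, 44, 6, 18, 31, None, None, None, None, None, 29, 43, None, None, 35, None, None, 38]
Rule: A leaf has 0 children.
Per-node child counts:
  node 23: 2 child(ren)
  node 7: 2 child(ren)
  node 6: 0 child(ren)
  node 18: 0 child(ren)
  node 44: 1 child(ren)
  node 31: 2 child(ren)
  node 29: 0 child(ren)
  node 43: 1 child(ren)
  node 35: 1 child(ren)
  node 38: 0 child(ren)
Matching nodes: [6, 18, 29, 38]
Count of leaf nodes: 4


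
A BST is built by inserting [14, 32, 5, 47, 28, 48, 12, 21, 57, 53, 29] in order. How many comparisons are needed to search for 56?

Search path for 56: 14 -> 32 -> 47 -> 48 -> 57 -> 53
Found: False
Comparisons: 6


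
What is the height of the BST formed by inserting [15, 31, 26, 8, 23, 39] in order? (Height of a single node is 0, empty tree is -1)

Insertion order: [15, 31, 26, 8, 23, 39]
Tree (level-order array): [15, 8, 31, None, None, 26, 39, 23]
Compute height bottom-up (empty subtree = -1):
  height(8) = 1 + max(-1, -1) = 0
  height(23) = 1 + max(-1, -1) = 0
  height(26) = 1 + max(0, -1) = 1
  height(39) = 1 + max(-1, -1) = 0
  height(31) = 1 + max(1, 0) = 2
  height(15) = 1 + max(0, 2) = 3
Height = 3


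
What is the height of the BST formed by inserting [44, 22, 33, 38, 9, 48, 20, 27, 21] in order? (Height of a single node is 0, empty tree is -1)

Insertion order: [44, 22, 33, 38, 9, 48, 20, 27, 21]
Tree (level-order array): [44, 22, 48, 9, 33, None, None, None, 20, 27, 38, None, 21]
Compute height bottom-up (empty subtree = -1):
  height(21) = 1 + max(-1, -1) = 0
  height(20) = 1 + max(-1, 0) = 1
  height(9) = 1 + max(-1, 1) = 2
  height(27) = 1 + max(-1, -1) = 0
  height(38) = 1 + max(-1, -1) = 0
  height(33) = 1 + max(0, 0) = 1
  height(22) = 1 + max(2, 1) = 3
  height(48) = 1 + max(-1, -1) = 0
  height(44) = 1 + max(3, 0) = 4
Height = 4


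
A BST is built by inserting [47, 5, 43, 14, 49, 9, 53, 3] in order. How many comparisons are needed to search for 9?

Search path for 9: 47 -> 5 -> 43 -> 14 -> 9
Found: True
Comparisons: 5


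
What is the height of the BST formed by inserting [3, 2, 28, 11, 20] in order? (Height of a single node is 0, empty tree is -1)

Insertion order: [3, 2, 28, 11, 20]
Tree (level-order array): [3, 2, 28, None, None, 11, None, None, 20]
Compute height bottom-up (empty subtree = -1):
  height(2) = 1 + max(-1, -1) = 0
  height(20) = 1 + max(-1, -1) = 0
  height(11) = 1 + max(-1, 0) = 1
  height(28) = 1 + max(1, -1) = 2
  height(3) = 1 + max(0, 2) = 3
Height = 3


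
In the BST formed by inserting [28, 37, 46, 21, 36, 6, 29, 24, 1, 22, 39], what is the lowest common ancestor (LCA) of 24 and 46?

Tree insertion order: [28, 37, 46, 21, 36, 6, 29, 24, 1, 22, 39]
Tree (level-order array): [28, 21, 37, 6, 24, 36, 46, 1, None, 22, None, 29, None, 39]
In a BST, the LCA of p=24, q=46 is the first node v on the
root-to-leaf path with p <= v <= q (go left if both < v, right if both > v).
Walk from root:
  at 28: 24 <= 28 <= 46, this is the LCA
LCA = 28


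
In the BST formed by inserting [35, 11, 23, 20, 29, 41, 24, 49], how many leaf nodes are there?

Tree built from: [35, 11, 23, 20, 29, 41, 24, 49]
Tree (level-order array): [35, 11, 41, None, 23, None, 49, 20, 29, None, None, None, None, 24]
Rule: A leaf has 0 children.
Per-node child counts:
  node 35: 2 child(ren)
  node 11: 1 child(ren)
  node 23: 2 child(ren)
  node 20: 0 child(ren)
  node 29: 1 child(ren)
  node 24: 0 child(ren)
  node 41: 1 child(ren)
  node 49: 0 child(ren)
Matching nodes: [20, 24, 49]
Count of leaf nodes: 3


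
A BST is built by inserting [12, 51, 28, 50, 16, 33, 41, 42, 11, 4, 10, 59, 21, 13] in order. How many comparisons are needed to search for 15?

Search path for 15: 12 -> 51 -> 28 -> 16 -> 13
Found: False
Comparisons: 5


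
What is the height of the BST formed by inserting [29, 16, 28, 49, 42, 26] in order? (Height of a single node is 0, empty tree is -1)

Insertion order: [29, 16, 28, 49, 42, 26]
Tree (level-order array): [29, 16, 49, None, 28, 42, None, 26]
Compute height bottom-up (empty subtree = -1):
  height(26) = 1 + max(-1, -1) = 0
  height(28) = 1 + max(0, -1) = 1
  height(16) = 1 + max(-1, 1) = 2
  height(42) = 1 + max(-1, -1) = 0
  height(49) = 1 + max(0, -1) = 1
  height(29) = 1 + max(2, 1) = 3
Height = 3


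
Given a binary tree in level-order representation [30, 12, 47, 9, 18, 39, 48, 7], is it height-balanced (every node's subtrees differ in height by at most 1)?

Tree (level-order array): [30, 12, 47, 9, 18, 39, 48, 7]
Definition: a tree is height-balanced if, at every node, |h(left) - h(right)| <= 1 (empty subtree has height -1).
Bottom-up per-node check:
  node 7: h_left=-1, h_right=-1, diff=0 [OK], height=0
  node 9: h_left=0, h_right=-1, diff=1 [OK], height=1
  node 18: h_left=-1, h_right=-1, diff=0 [OK], height=0
  node 12: h_left=1, h_right=0, diff=1 [OK], height=2
  node 39: h_left=-1, h_right=-1, diff=0 [OK], height=0
  node 48: h_left=-1, h_right=-1, diff=0 [OK], height=0
  node 47: h_left=0, h_right=0, diff=0 [OK], height=1
  node 30: h_left=2, h_right=1, diff=1 [OK], height=3
All nodes satisfy the balance condition.
Result: Balanced


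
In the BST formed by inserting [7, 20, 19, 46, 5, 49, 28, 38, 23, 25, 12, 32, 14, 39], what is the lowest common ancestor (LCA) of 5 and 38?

Tree insertion order: [7, 20, 19, 46, 5, 49, 28, 38, 23, 25, 12, 32, 14, 39]
Tree (level-order array): [7, 5, 20, None, None, 19, 46, 12, None, 28, 49, None, 14, 23, 38, None, None, None, None, None, 25, 32, 39]
In a BST, the LCA of p=5, q=38 is the first node v on the
root-to-leaf path with p <= v <= q (go left if both < v, right if both > v).
Walk from root:
  at 7: 5 <= 7 <= 38, this is the LCA
LCA = 7


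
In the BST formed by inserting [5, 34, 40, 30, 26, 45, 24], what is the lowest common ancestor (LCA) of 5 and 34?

Tree insertion order: [5, 34, 40, 30, 26, 45, 24]
Tree (level-order array): [5, None, 34, 30, 40, 26, None, None, 45, 24]
In a BST, the LCA of p=5, q=34 is the first node v on the
root-to-leaf path with p <= v <= q (go left if both < v, right if both > v).
Walk from root:
  at 5: 5 <= 5 <= 34, this is the LCA
LCA = 5


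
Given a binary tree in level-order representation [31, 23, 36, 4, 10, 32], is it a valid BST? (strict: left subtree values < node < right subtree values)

Level-order array: [31, 23, 36, 4, 10, 32]
Validate using subtree bounds (lo, hi): at each node, require lo < value < hi,
then recurse left with hi=value and right with lo=value.
Preorder trace (stopping at first violation):
  at node 31 with bounds (-inf, +inf): OK
  at node 23 with bounds (-inf, 31): OK
  at node 4 with bounds (-inf, 23): OK
  at node 10 with bounds (23, 31): VIOLATION
Node 10 violates its bound: not (23 < 10 < 31).
Result: Not a valid BST


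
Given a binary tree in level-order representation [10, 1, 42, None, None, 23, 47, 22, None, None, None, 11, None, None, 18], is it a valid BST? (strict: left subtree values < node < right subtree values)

Level-order array: [10, 1, 42, None, None, 23, 47, 22, None, None, None, 11, None, None, 18]
Validate using subtree bounds (lo, hi): at each node, require lo < value < hi,
then recurse left with hi=value and right with lo=value.
Preorder trace (stopping at first violation):
  at node 10 with bounds (-inf, +inf): OK
  at node 1 with bounds (-inf, 10): OK
  at node 42 with bounds (10, +inf): OK
  at node 23 with bounds (10, 42): OK
  at node 22 with bounds (10, 23): OK
  at node 11 with bounds (10, 22): OK
  at node 18 with bounds (11, 22): OK
  at node 47 with bounds (42, +inf): OK
No violation found at any node.
Result: Valid BST


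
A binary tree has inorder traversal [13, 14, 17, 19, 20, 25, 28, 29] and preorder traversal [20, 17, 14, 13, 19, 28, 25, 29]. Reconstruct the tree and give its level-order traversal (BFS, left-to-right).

Inorder:  [13, 14, 17, 19, 20, 25, 28, 29]
Preorder: [20, 17, 14, 13, 19, 28, 25, 29]
Algorithm: preorder visits root first, so consume preorder in order;
for each root, split the current inorder slice at that value into
left-subtree inorder and right-subtree inorder, then recurse.
Recursive splits:
  root=20; inorder splits into left=[13, 14, 17, 19], right=[25, 28, 29]
  root=17; inorder splits into left=[13, 14], right=[19]
  root=14; inorder splits into left=[13], right=[]
  root=13; inorder splits into left=[], right=[]
  root=19; inorder splits into left=[], right=[]
  root=28; inorder splits into left=[25], right=[29]
  root=25; inorder splits into left=[], right=[]
  root=29; inorder splits into left=[], right=[]
Reconstructed level-order: [20, 17, 28, 14, 19, 25, 29, 13]


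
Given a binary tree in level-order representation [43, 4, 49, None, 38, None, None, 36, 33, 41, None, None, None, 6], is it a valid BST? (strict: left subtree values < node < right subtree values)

Level-order array: [43, 4, 49, None, 38, None, None, 36, 33, 41, None, None, None, 6]
Validate using subtree bounds (lo, hi): at each node, require lo < value < hi,
then recurse left with hi=value and right with lo=value.
Preorder trace (stopping at first violation):
  at node 43 with bounds (-inf, +inf): OK
  at node 4 with bounds (-inf, 43): OK
  at node 38 with bounds (4, 43): OK
  at node 36 with bounds (4, 38): OK
  at node 41 with bounds (4, 36): VIOLATION
Node 41 violates its bound: not (4 < 41 < 36).
Result: Not a valid BST


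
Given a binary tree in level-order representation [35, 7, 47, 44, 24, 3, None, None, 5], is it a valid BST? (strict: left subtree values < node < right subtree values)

Level-order array: [35, 7, 47, 44, 24, 3, None, None, 5]
Validate using subtree bounds (lo, hi): at each node, require lo < value < hi,
then recurse left with hi=value and right with lo=value.
Preorder trace (stopping at first violation):
  at node 35 with bounds (-inf, +inf): OK
  at node 7 with bounds (-inf, 35): OK
  at node 44 with bounds (-inf, 7): VIOLATION
Node 44 violates its bound: not (-inf < 44 < 7).
Result: Not a valid BST


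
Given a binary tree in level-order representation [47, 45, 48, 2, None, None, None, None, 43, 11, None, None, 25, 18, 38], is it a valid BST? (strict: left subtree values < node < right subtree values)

Level-order array: [47, 45, 48, 2, None, None, None, None, 43, 11, None, None, 25, 18, 38]
Validate using subtree bounds (lo, hi): at each node, require lo < value < hi,
then recurse left with hi=value and right with lo=value.
Preorder trace (stopping at first violation):
  at node 47 with bounds (-inf, +inf): OK
  at node 45 with bounds (-inf, 47): OK
  at node 2 with bounds (-inf, 45): OK
  at node 43 with bounds (2, 45): OK
  at node 11 with bounds (2, 43): OK
  at node 25 with bounds (11, 43): OK
  at node 18 with bounds (11, 25): OK
  at node 38 with bounds (25, 43): OK
  at node 48 with bounds (47, +inf): OK
No violation found at any node.
Result: Valid BST


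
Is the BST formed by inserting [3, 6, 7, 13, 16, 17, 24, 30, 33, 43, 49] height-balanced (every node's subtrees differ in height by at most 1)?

Tree (level-order array): [3, None, 6, None, 7, None, 13, None, 16, None, 17, None, 24, None, 30, None, 33, None, 43, None, 49]
Definition: a tree is height-balanced if, at every node, |h(left) - h(right)| <= 1 (empty subtree has height -1).
Bottom-up per-node check:
  node 49: h_left=-1, h_right=-1, diff=0 [OK], height=0
  node 43: h_left=-1, h_right=0, diff=1 [OK], height=1
  node 33: h_left=-1, h_right=1, diff=2 [FAIL (|-1-1|=2 > 1)], height=2
  node 30: h_left=-1, h_right=2, diff=3 [FAIL (|-1-2|=3 > 1)], height=3
  node 24: h_left=-1, h_right=3, diff=4 [FAIL (|-1-3|=4 > 1)], height=4
  node 17: h_left=-1, h_right=4, diff=5 [FAIL (|-1-4|=5 > 1)], height=5
  node 16: h_left=-1, h_right=5, diff=6 [FAIL (|-1-5|=6 > 1)], height=6
  node 13: h_left=-1, h_right=6, diff=7 [FAIL (|-1-6|=7 > 1)], height=7
  node 7: h_left=-1, h_right=7, diff=8 [FAIL (|-1-7|=8 > 1)], height=8
  node 6: h_left=-1, h_right=8, diff=9 [FAIL (|-1-8|=9 > 1)], height=9
  node 3: h_left=-1, h_right=9, diff=10 [FAIL (|-1-9|=10 > 1)], height=10
Node 33 violates the condition: |-1 - 1| = 2 > 1.
Result: Not balanced


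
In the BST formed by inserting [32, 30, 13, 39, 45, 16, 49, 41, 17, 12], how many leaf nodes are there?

Tree built from: [32, 30, 13, 39, 45, 16, 49, 41, 17, 12]
Tree (level-order array): [32, 30, 39, 13, None, None, 45, 12, 16, 41, 49, None, None, None, 17]
Rule: A leaf has 0 children.
Per-node child counts:
  node 32: 2 child(ren)
  node 30: 1 child(ren)
  node 13: 2 child(ren)
  node 12: 0 child(ren)
  node 16: 1 child(ren)
  node 17: 0 child(ren)
  node 39: 1 child(ren)
  node 45: 2 child(ren)
  node 41: 0 child(ren)
  node 49: 0 child(ren)
Matching nodes: [12, 17, 41, 49]
Count of leaf nodes: 4


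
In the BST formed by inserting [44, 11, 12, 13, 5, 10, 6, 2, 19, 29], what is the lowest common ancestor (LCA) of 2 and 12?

Tree insertion order: [44, 11, 12, 13, 5, 10, 6, 2, 19, 29]
Tree (level-order array): [44, 11, None, 5, 12, 2, 10, None, 13, None, None, 6, None, None, 19, None, None, None, 29]
In a BST, the LCA of p=2, q=12 is the first node v on the
root-to-leaf path with p <= v <= q (go left if both < v, right if both > v).
Walk from root:
  at 44: both 2 and 12 < 44, go left
  at 11: 2 <= 11 <= 12, this is the LCA
LCA = 11


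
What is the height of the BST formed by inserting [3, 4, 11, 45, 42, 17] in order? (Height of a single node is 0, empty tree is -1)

Insertion order: [3, 4, 11, 45, 42, 17]
Tree (level-order array): [3, None, 4, None, 11, None, 45, 42, None, 17]
Compute height bottom-up (empty subtree = -1):
  height(17) = 1 + max(-1, -1) = 0
  height(42) = 1 + max(0, -1) = 1
  height(45) = 1 + max(1, -1) = 2
  height(11) = 1 + max(-1, 2) = 3
  height(4) = 1 + max(-1, 3) = 4
  height(3) = 1 + max(-1, 4) = 5
Height = 5


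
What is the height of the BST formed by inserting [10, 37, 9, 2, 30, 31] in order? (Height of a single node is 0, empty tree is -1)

Insertion order: [10, 37, 9, 2, 30, 31]
Tree (level-order array): [10, 9, 37, 2, None, 30, None, None, None, None, 31]
Compute height bottom-up (empty subtree = -1):
  height(2) = 1 + max(-1, -1) = 0
  height(9) = 1 + max(0, -1) = 1
  height(31) = 1 + max(-1, -1) = 0
  height(30) = 1 + max(-1, 0) = 1
  height(37) = 1 + max(1, -1) = 2
  height(10) = 1 + max(1, 2) = 3
Height = 3


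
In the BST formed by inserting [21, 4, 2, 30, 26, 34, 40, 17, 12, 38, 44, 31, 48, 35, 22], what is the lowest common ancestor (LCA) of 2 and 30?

Tree insertion order: [21, 4, 2, 30, 26, 34, 40, 17, 12, 38, 44, 31, 48, 35, 22]
Tree (level-order array): [21, 4, 30, 2, 17, 26, 34, None, None, 12, None, 22, None, 31, 40, None, None, None, None, None, None, 38, 44, 35, None, None, 48]
In a BST, the LCA of p=2, q=30 is the first node v on the
root-to-leaf path with p <= v <= q (go left if both < v, right if both > v).
Walk from root:
  at 21: 2 <= 21 <= 30, this is the LCA
LCA = 21


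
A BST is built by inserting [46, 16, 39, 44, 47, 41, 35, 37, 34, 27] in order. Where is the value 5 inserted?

Starting tree (level order): [46, 16, 47, None, 39, None, None, 35, 44, 34, 37, 41, None, 27]
Insertion path: 46 -> 16
Result: insert 5 as left child of 16
Final tree (level order): [46, 16, 47, 5, 39, None, None, None, None, 35, 44, 34, 37, 41, None, 27]


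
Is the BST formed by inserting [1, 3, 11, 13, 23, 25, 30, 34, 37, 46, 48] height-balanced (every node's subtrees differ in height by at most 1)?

Tree (level-order array): [1, None, 3, None, 11, None, 13, None, 23, None, 25, None, 30, None, 34, None, 37, None, 46, None, 48]
Definition: a tree is height-balanced if, at every node, |h(left) - h(right)| <= 1 (empty subtree has height -1).
Bottom-up per-node check:
  node 48: h_left=-1, h_right=-1, diff=0 [OK], height=0
  node 46: h_left=-1, h_right=0, diff=1 [OK], height=1
  node 37: h_left=-1, h_right=1, diff=2 [FAIL (|-1-1|=2 > 1)], height=2
  node 34: h_left=-1, h_right=2, diff=3 [FAIL (|-1-2|=3 > 1)], height=3
  node 30: h_left=-1, h_right=3, diff=4 [FAIL (|-1-3|=4 > 1)], height=4
  node 25: h_left=-1, h_right=4, diff=5 [FAIL (|-1-4|=5 > 1)], height=5
  node 23: h_left=-1, h_right=5, diff=6 [FAIL (|-1-5|=6 > 1)], height=6
  node 13: h_left=-1, h_right=6, diff=7 [FAIL (|-1-6|=7 > 1)], height=7
  node 11: h_left=-1, h_right=7, diff=8 [FAIL (|-1-7|=8 > 1)], height=8
  node 3: h_left=-1, h_right=8, diff=9 [FAIL (|-1-8|=9 > 1)], height=9
  node 1: h_left=-1, h_right=9, diff=10 [FAIL (|-1-9|=10 > 1)], height=10
Node 37 violates the condition: |-1 - 1| = 2 > 1.
Result: Not balanced


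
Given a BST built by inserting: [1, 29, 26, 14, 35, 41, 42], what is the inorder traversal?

Tree insertion order: [1, 29, 26, 14, 35, 41, 42]
Tree (level-order array): [1, None, 29, 26, 35, 14, None, None, 41, None, None, None, 42]
Inorder traversal: [1, 14, 26, 29, 35, 41, 42]


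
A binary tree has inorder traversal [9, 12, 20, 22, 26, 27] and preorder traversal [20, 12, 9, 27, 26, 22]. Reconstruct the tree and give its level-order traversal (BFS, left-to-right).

Inorder:  [9, 12, 20, 22, 26, 27]
Preorder: [20, 12, 9, 27, 26, 22]
Algorithm: preorder visits root first, so consume preorder in order;
for each root, split the current inorder slice at that value into
left-subtree inorder and right-subtree inorder, then recurse.
Recursive splits:
  root=20; inorder splits into left=[9, 12], right=[22, 26, 27]
  root=12; inorder splits into left=[9], right=[]
  root=9; inorder splits into left=[], right=[]
  root=27; inorder splits into left=[22, 26], right=[]
  root=26; inorder splits into left=[22], right=[]
  root=22; inorder splits into left=[], right=[]
Reconstructed level-order: [20, 12, 27, 9, 26, 22]


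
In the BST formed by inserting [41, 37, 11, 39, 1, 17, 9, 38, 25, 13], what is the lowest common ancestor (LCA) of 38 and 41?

Tree insertion order: [41, 37, 11, 39, 1, 17, 9, 38, 25, 13]
Tree (level-order array): [41, 37, None, 11, 39, 1, 17, 38, None, None, 9, 13, 25]
In a BST, the LCA of p=38, q=41 is the first node v on the
root-to-leaf path with p <= v <= q (go left if both < v, right if both > v).
Walk from root:
  at 41: 38 <= 41 <= 41, this is the LCA
LCA = 41


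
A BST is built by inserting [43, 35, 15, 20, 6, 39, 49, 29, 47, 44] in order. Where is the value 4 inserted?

Starting tree (level order): [43, 35, 49, 15, 39, 47, None, 6, 20, None, None, 44, None, None, None, None, 29]
Insertion path: 43 -> 35 -> 15 -> 6
Result: insert 4 as left child of 6
Final tree (level order): [43, 35, 49, 15, 39, 47, None, 6, 20, None, None, 44, None, 4, None, None, 29]


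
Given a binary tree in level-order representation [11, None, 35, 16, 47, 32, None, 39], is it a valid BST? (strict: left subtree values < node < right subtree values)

Level-order array: [11, None, 35, 16, 47, 32, None, 39]
Validate using subtree bounds (lo, hi): at each node, require lo < value < hi,
then recurse left with hi=value and right with lo=value.
Preorder trace (stopping at first violation):
  at node 11 with bounds (-inf, +inf): OK
  at node 35 with bounds (11, +inf): OK
  at node 16 with bounds (11, 35): OK
  at node 32 with bounds (11, 16): VIOLATION
Node 32 violates its bound: not (11 < 32 < 16).
Result: Not a valid BST


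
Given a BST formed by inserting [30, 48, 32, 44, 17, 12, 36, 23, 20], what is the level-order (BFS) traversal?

Tree insertion order: [30, 48, 32, 44, 17, 12, 36, 23, 20]
Tree (level-order array): [30, 17, 48, 12, 23, 32, None, None, None, 20, None, None, 44, None, None, 36]
BFS from the root, enqueuing left then right child of each popped node:
  queue [30] -> pop 30, enqueue [17, 48], visited so far: [30]
  queue [17, 48] -> pop 17, enqueue [12, 23], visited so far: [30, 17]
  queue [48, 12, 23] -> pop 48, enqueue [32], visited so far: [30, 17, 48]
  queue [12, 23, 32] -> pop 12, enqueue [none], visited so far: [30, 17, 48, 12]
  queue [23, 32] -> pop 23, enqueue [20], visited so far: [30, 17, 48, 12, 23]
  queue [32, 20] -> pop 32, enqueue [44], visited so far: [30, 17, 48, 12, 23, 32]
  queue [20, 44] -> pop 20, enqueue [none], visited so far: [30, 17, 48, 12, 23, 32, 20]
  queue [44] -> pop 44, enqueue [36], visited so far: [30, 17, 48, 12, 23, 32, 20, 44]
  queue [36] -> pop 36, enqueue [none], visited so far: [30, 17, 48, 12, 23, 32, 20, 44, 36]
Result: [30, 17, 48, 12, 23, 32, 20, 44, 36]


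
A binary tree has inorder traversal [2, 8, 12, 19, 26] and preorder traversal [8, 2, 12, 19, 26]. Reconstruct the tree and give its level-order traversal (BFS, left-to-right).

Inorder:  [2, 8, 12, 19, 26]
Preorder: [8, 2, 12, 19, 26]
Algorithm: preorder visits root first, so consume preorder in order;
for each root, split the current inorder slice at that value into
left-subtree inorder and right-subtree inorder, then recurse.
Recursive splits:
  root=8; inorder splits into left=[2], right=[12, 19, 26]
  root=2; inorder splits into left=[], right=[]
  root=12; inorder splits into left=[], right=[19, 26]
  root=19; inorder splits into left=[], right=[26]
  root=26; inorder splits into left=[], right=[]
Reconstructed level-order: [8, 2, 12, 19, 26]


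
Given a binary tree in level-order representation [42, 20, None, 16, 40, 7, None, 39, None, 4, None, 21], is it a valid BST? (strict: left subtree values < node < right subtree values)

Level-order array: [42, 20, None, 16, 40, 7, None, 39, None, 4, None, 21]
Validate using subtree bounds (lo, hi): at each node, require lo < value < hi,
then recurse left with hi=value and right with lo=value.
Preorder trace (stopping at first violation):
  at node 42 with bounds (-inf, +inf): OK
  at node 20 with bounds (-inf, 42): OK
  at node 16 with bounds (-inf, 20): OK
  at node 7 with bounds (-inf, 16): OK
  at node 4 with bounds (-inf, 7): OK
  at node 40 with bounds (20, 42): OK
  at node 39 with bounds (20, 40): OK
  at node 21 with bounds (20, 39): OK
No violation found at any node.
Result: Valid BST


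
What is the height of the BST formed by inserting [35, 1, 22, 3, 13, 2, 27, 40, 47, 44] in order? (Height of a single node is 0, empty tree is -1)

Insertion order: [35, 1, 22, 3, 13, 2, 27, 40, 47, 44]
Tree (level-order array): [35, 1, 40, None, 22, None, 47, 3, 27, 44, None, 2, 13]
Compute height bottom-up (empty subtree = -1):
  height(2) = 1 + max(-1, -1) = 0
  height(13) = 1 + max(-1, -1) = 0
  height(3) = 1 + max(0, 0) = 1
  height(27) = 1 + max(-1, -1) = 0
  height(22) = 1 + max(1, 0) = 2
  height(1) = 1 + max(-1, 2) = 3
  height(44) = 1 + max(-1, -1) = 0
  height(47) = 1 + max(0, -1) = 1
  height(40) = 1 + max(-1, 1) = 2
  height(35) = 1 + max(3, 2) = 4
Height = 4


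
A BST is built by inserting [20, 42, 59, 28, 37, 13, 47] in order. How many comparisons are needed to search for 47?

Search path for 47: 20 -> 42 -> 59 -> 47
Found: True
Comparisons: 4


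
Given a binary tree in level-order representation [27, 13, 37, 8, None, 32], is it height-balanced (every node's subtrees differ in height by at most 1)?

Tree (level-order array): [27, 13, 37, 8, None, 32]
Definition: a tree is height-balanced if, at every node, |h(left) - h(right)| <= 1 (empty subtree has height -1).
Bottom-up per-node check:
  node 8: h_left=-1, h_right=-1, diff=0 [OK], height=0
  node 13: h_left=0, h_right=-1, diff=1 [OK], height=1
  node 32: h_left=-1, h_right=-1, diff=0 [OK], height=0
  node 37: h_left=0, h_right=-1, diff=1 [OK], height=1
  node 27: h_left=1, h_right=1, diff=0 [OK], height=2
All nodes satisfy the balance condition.
Result: Balanced


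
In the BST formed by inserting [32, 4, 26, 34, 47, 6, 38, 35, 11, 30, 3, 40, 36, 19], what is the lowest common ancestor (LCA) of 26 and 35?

Tree insertion order: [32, 4, 26, 34, 47, 6, 38, 35, 11, 30, 3, 40, 36, 19]
Tree (level-order array): [32, 4, 34, 3, 26, None, 47, None, None, 6, 30, 38, None, None, 11, None, None, 35, 40, None, 19, None, 36]
In a BST, the LCA of p=26, q=35 is the first node v on the
root-to-leaf path with p <= v <= q (go left if both < v, right if both > v).
Walk from root:
  at 32: 26 <= 32 <= 35, this is the LCA
LCA = 32


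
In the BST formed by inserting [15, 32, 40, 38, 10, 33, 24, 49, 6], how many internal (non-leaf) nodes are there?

Tree built from: [15, 32, 40, 38, 10, 33, 24, 49, 6]
Tree (level-order array): [15, 10, 32, 6, None, 24, 40, None, None, None, None, 38, 49, 33]
Rule: An internal node has at least one child.
Per-node child counts:
  node 15: 2 child(ren)
  node 10: 1 child(ren)
  node 6: 0 child(ren)
  node 32: 2 child(ren)
  node 24: 0 child(ren)
  node 40: 2 child(ren)
  node 38: 1 child(ren)
  node 33: 0 child(ren)
  node 49: 0 child(ren)
Matching nodes: [15, 10, 32, 40, 38]
Count of internal (non-leaf) nodes: 5


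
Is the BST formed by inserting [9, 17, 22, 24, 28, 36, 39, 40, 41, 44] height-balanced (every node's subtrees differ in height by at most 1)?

Tree (level-order array): [9, None, 17, None, 22, None, 24, None, 28, None, 36, None, 39, None, 40, None, 41, None, 44]
Definition: a tree is height-balanced if, at every node, |h(left) - h(right)| <= 1 (empty subtree has height -1).
Bottom-up per-node check:
  node 44: h_left=-1, h_right=-1, diff=0 [OK], height=0
  node 41: h_left=-1, h_right=0, diff=1 [OK], height=1
  node 40: h_left=-1, h_right=1, diff=2 [FAIL (|-1-1|=2 > 1)], height=2
  node 39: h_left=-1, h_right=2, diff=3 [FAIL (|-1-2|=3 > 1)], height=3
  node 36: h_left=-1, h_right=3, diff=4 [FAIL (|-1-3|=4 > 1)], height=4
  node 28: h_left=-1, h_right=4, diff=5 [FAIL (|-1-4|=5 > 1)], height=5
  node 24: h_left=-1, h_right=5, diff=6 [FAIL (|-1-5|=6 > 1)], height=6
  node 22: h_left=-1, h_right=6, diff=7 [FAIL (|-1-6|=7 > 1)], height=7
  node 17: h_left=-1, h_right=7, diff=8 [FAIL (|-1-7|=8 > 1)], height=8
  node 9: h_left=-1, h_right=8, diff=9 [FAIL (|-1-8|=9 > 1)], height=9
Node 40 violates the condition: |-1 - 1| = 2 > 1.
Result: Not balanced


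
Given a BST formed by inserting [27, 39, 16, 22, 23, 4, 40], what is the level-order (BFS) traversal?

Tree insertion order: [27, 39, 16, 22, 23, 4, 40]
Tree (level-order array): [27, 16, 39, 4, 22, None, 40, None, None, None, 23]
BFS from the root, enqueuing left then right child of each popped node:
  queue [27] -> pop 27, enqueue [16, 39], visited so far: [27]
  queue [16, 39] -> pop 16, enqueue [4, 22], visited so far: [27, 16]
  queue [39, 4, 22] -> pop 39, enqueue [40], visited so far: [27, 16, 39]
  queue [4, 22, 40] -> pop 4, enqueue [none], visited so far: [27, 16, 39, 4]
  queue [22, 40] -> pop 22, enqueue [23], visited so far: [27, 16, 39, 4, 22]
  queue [40, 23] -> pop 40, enqueue [none], visited so far: [27, 16, 39, 4, 22, 40]
  queue [23] -> pop 23, enqueue [none], visited so far: [27, 16, 39, 4, 22, 40, 23]
Result: [27, 16, 39, 4, 22, 40, 23]


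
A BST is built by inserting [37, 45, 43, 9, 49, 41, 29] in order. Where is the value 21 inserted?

Starting tree (level order): [37, 9, 45, None, 29, 43, 49, None, None, 41]
Insertion path: 37 -> 9 -> 29
Result: insert 21 as left child of 29
Final tree (level order): [37, 9, 45, None, 29, 43, 49, 21, None, 41]


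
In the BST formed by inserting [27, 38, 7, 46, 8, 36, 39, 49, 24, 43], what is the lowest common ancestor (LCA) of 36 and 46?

Tree insertion order: [27, 38, 7, 46, 8, 36, 39, 49, 24, 43]
Tree (level-order array): [27, 7, 38, None, 8, 36, 46, None, 24, None, None, 39, 49, None, None, None, 43]
In a BST, the LCA of p=36, q=46 is the first node v on the
root-to-leaf path with p <= v <= q (go left if both < v, right if both > v).
Walk from root:
  at 27: both 36 and 46 > 27, go right
  at 38: 36 <= 38 <= 46, this is the LCA
LCA = 38


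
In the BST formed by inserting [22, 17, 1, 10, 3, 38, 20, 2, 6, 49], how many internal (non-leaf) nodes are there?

Tree built from: [22, 17, 1, 10, 3, 38, 20, 2, 6, 49]
Tree (level-order array): [22, 17, 38, 1, 20, None, 49, None, 10, None, None, None, None, 3, None, 2, 6]
Rule: An internal node has at least one child.
Per-node child counts:
  node 22: 2 child(ren)
  node 17: 2 child(ren)
  node 1: 1 child(ren)
  node 10: 1 child(ren)
  node 3: 2 child(ren)
  node 2: 0 child(ren)
  node 6: 0 child(ren)
  node 20: 0 child(ren)
  node 38: 1 child(ren)
  node 49: 0 child(ren)
Matching nodes: [22, 17, 1, 10, 3, 38]
Count of internal (non-leaf) nodes: 6


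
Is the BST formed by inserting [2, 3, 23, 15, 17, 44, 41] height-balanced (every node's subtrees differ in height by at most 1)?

Tree (level-order array): [2, None, 3, None, 23, 15, 44, None, 17, 41]
Definition: a tree is height-balanced if, at every node, |h(left) - h(right)| <= 1 (empty subtree has height -1).
Bottom-up per-node check:
  node 17: h_left=-1, h_right=-1, diff=0 [OK], height=0
  node 15: h_left=-1, h_right=0, diff=1 [OK], height=1
  node 41: h_left=-1, h_right=-1, diff=0 [OK], height=0
  node 44: h_left=0, h_right=-1, diff=1 [OK], height=1
  node 23: h_left=1, h_right=1, diff=0 [OK], height=2
  node 3: h_left=-1, h_right=2, diff=3 [FAIL (|-1-2|=3 > 1)], height=3
  node 2: h_left=-1, h_right=3, diff=4 [FAIL (|-1-3|=4 > 1)], height=4
Node 3 violates the condition: |-1 - 2| = 3 > 1.
Result: Not balanced


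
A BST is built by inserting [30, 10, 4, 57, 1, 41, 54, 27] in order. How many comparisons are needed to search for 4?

Search path for 4: 30 -> 10 -> 4
Found: True
Comparisons: 3


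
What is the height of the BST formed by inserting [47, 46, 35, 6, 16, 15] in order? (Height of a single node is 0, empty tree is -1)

Insertion order: [47, 46, 35, 6, 16, 15]
Tree (level-order array): [47, 46, None, 35, None, 6, None, None, 16, 15]
Compute height bottom-up (empty subtree = -1):
  height(15) = 1 + max(-1, -1) = 0
  height(16) = 1 + max(0, -1) = 1
  height(6) = 1 + max(-1, 1) = 2
  height(35) = 1 + max(2, -1) = 3
  height(46) = 1 + max(3, -1) = 4
  height(47) = 1 + max(4, -1) = 5
Height = 5


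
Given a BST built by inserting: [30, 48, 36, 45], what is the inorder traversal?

Tree insertion order: [30, 48, 36, 45]
Tree (level-order array): [30, None, 48, 36, None, None, 45]
Inorder traversal: [30, 36, 45, 48]


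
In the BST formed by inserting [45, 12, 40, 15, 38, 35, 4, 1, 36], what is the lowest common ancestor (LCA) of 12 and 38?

Tree insertion order: [45, 12, 40, 15, 38, 35, 4, 1, 36]
Tree (level-order array): [45, 12, None, 4, 40, 1, None, 15, None, None, None, None, 38, 35, None, None, 36]
In a BST, the LCA of p=12, q=38 is the first node v on the
root-to-leaf path with p <= v <= q (go left if both < v, right if both > v).
Walk from root:
  at 45: both 12 and 38 < 45, go left
  at 12: 12 <= 12 <= 38, this is the LCA
LCA = 12


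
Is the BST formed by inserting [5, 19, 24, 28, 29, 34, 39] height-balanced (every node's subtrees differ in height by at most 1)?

Tree (level-order array): [5, None, 19, None, 24, None, 28, None, 29, None, 34, None, 39]
Definition: a tree is height-balanced if, at every node, |h(left) - h(right)| <= 1 (empty subtree has height -1).
Bottom-up per-node check:
  node 39: h_left=-1, h_right=-1, diff=0 [OK], height=0
  node 34: h_left=-1, h_right=0, diff=1 [OK], height=1
  node 29: h_left=-1, h_right=1, diff=2 [FAIL (|-1-1|=2 > 1)], height=2
  node 28: h_left=-1, h_right=2, diff=3 [FAIL (|-1-2|=3 > 1)], height=3
  node 24: h_left=-1, h_right=3, diff=4 [FAIL (|-1-3|=4 > 1)], height=4
  node 19: h_left=-1, h_right=4, diff=5 [FAIL (|-1-4|=5 > 1)], height=5
  node 5: h_left=-1, h_right=5, diff=6 [FAIL (|-1-5|=6 > 1)], height=6
Node 29 violates the condition: |-1 - 1| = 2 > 1.
Result: Not balanced


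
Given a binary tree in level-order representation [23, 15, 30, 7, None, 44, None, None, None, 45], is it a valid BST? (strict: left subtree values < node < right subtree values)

Level-order array: [23, 15, 30, 7, None, 44, None, None, None, 45]
Validate using subtree bounds (lo, hi): at each node, require lo < value < hi,
then recurse left with hi=value and right with lo=value.
Preorder trace (stopping at first violation):
  at node 23 with bounds (-inf, +inf): OK
  at node 15 with bounds (-inf, 23): OK
  at node 7 with bounds (-inf, 15): OK
  at node 30 with bounds (23, +inf): OK
  at node 44 with bounds (23, 30): VIOLATION
Node 44 violates its bound: not (23 < 44 < 30).
Result: Not a valid BST


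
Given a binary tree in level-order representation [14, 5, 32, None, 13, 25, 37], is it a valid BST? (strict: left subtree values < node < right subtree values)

Level-order array: [14, 5, 32, None, 13, 25, 37]
Validate using subtree bounds (lo, hi): at each node, require lo < value < hi,
then recurse left with hi=value and right with lo=value.
Preorder trace (stopping at first violation):
  at node 14 with bounds (-inf, +inf): OK
  at node 5 with bounds (-inf, 14): OK
  at node 13 with bounds (5, 14): OK
  at node 32 with bounds (14, +inf): OK
  at node 25 with bounds (14, 32): OK
  at node 37 with bounds (32, +inf): OK
No violation found at any node.
Result: Valid BST


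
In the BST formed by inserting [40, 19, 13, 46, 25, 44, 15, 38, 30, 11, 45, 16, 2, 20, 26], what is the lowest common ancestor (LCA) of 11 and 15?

Tree insertion order: [40, 19, 13, 46, 25, 44, 15, 38, 30, 11, 45, 16, 2, 20, 26]
Tree (level-order array): [40, 19, 46, 13, 25, 44, None, 11, 15, 20, 38, None, 45, 2, None, None, 16, None, None, 30, None, None, None, None, None, None, None, 26]
In a BST, the LCA of p=11, q=15 is the first node v on the
root-to-leaf path with p <= v <= q (go left if both < v, right if both > v).
Walk from root:
  at 40: both 11 and 15 < 40, go left
  at 19: both 11 and 15 < 19, go left
  at 13: 11 <= 13 <= 15, this is the LCA
LCA = 13
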